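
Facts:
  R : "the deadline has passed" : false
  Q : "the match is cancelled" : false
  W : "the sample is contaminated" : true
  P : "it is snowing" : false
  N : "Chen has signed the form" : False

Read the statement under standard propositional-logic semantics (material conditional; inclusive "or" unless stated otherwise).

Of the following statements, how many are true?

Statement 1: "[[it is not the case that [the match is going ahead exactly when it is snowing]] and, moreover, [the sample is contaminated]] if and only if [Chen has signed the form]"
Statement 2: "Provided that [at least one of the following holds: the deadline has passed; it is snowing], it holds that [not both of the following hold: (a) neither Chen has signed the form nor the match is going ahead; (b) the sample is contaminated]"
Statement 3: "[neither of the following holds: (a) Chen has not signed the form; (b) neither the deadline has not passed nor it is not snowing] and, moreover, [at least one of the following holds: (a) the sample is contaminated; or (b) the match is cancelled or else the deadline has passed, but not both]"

1

Statement 1: Parsed as (¬(¬Q ↔ P) ∧ W) ↔ N

¬Q = ¬F = T
¬Q ↔ P = T ↔ F = F
¬(¬Q ↔ P) = ¬F = T
¬(¬Q ↔ P) ∧ W = T ∧ T = T
(¬(¬Q ↔ P) ∧ W) ↔ N = T ↔ F = F
Thus Statement 1 is false.

Statement 2: This is (R ∨ P) → ((N ↓ ¬Q) ↑ W).

R ∨ P = F ∨ F = F
¬Q = ¬F = T
N ↓ ¬Q = F ↓ T = F
(N ↓ ¬Q) ↑ W = F ↑ T = T
(R ∨ P) → ((N ↓ ¬Q) ↑ W) = F → T = T
Hence Statement 2 is true.

Statement 3: This is (¬N ↓ (¬R ↓ ¬P)) ∧ (W ∨ (Q ⊕ R)).

¬N = ¬F = T
¬R = ¬F = T
¬P = ¬F = T
¬R ↓ ¬P = T ↓ T = F
¬N ↓ (¬R ↓ ¬P) = T ↓ F = F
Q ⊕ R = F ⊕ F = F
W ∨ (Q ⊕ R) = T ∨ F = T
(¬N ↓ (¬R ↓ ¬P)) ∧ (W ∨ (Q ⊕ R)) = F ∧ T = F
So Statement 3 is false.

Count: 1.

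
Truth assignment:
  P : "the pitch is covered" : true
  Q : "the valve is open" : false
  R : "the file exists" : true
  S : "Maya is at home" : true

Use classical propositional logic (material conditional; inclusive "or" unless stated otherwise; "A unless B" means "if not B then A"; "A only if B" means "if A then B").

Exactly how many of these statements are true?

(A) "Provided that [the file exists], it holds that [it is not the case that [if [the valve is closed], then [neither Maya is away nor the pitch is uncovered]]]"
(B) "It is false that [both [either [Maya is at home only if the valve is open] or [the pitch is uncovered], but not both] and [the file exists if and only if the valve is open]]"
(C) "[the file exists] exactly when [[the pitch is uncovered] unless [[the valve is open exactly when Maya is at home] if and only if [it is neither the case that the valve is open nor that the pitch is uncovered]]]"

1

(A): This is R → ¬(¬Q → (¬S ↓ ¬P)).

¬Q = ¬F = T
¬S = ¬T = F
¬P = ¬T = F
¬S ↓ ¬P = F ↓ F = T
¬Q → (¬S ↓ ¬P) = T → T = T
¬(¬Q → (¬S ↓ ¬P)) = ¬T = F
R → ¬(¬Q → (¬S ↓ ¬P)) = T → F = F
So (A) is false.

(B): In symbols: ¬(((S → Q) ⊕ ¬P) ∧ (R ↔ Q))

S → Q = T → F = F
¬P = ¬T = F
(S → Q) ⊕ ¬P = F ⊕ F = F
R ↔ Q = T ↔ F = F
((S → Q) ⊕ ¬P) ∧ (R ↔ Q) = F ∧ F = F
¬(((S → Q) ⊕ ¬P) ∧ (R ↔ Q)) = ¬F = T
Hence (B) is true.

(C): In symbols: R ↔ (¬P ∨ ((Q ↔ S) ↔ (Q ↓ ¬P)))

¬P = ¬T = F
Q ↔ S = F ↔ T = F
¬P = ¬T = F
Q ↓ ¬P = F ↓ F = T
(Q ↔ S) ↔ (Q ↓ ¬P) = F ↔ T = F
¬P ∨ ((Q ↔ S) ↔ (Q ↓ ¬P)) = F ∨ F = F
R ↔ (¬P ∨ ((Q ↔ S) ↔ (Q ↓ ¬P))) = T ↔ F = F
Thus (C) is false.

1 of the 3 statements is true ((B)).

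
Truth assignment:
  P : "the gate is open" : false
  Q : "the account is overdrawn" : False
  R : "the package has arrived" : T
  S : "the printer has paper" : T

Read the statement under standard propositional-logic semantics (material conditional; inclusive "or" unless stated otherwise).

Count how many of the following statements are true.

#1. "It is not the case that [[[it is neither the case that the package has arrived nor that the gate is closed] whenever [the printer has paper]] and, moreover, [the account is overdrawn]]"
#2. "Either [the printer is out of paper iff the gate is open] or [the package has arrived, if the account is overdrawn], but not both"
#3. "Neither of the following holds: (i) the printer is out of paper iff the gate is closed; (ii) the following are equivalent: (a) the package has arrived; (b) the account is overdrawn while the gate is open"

2

#1: Formalization: ~((S -> (R nor ~P)) & Q)

~P = ~F = T
R nor ~P = T nor T = F
S -> (R nor ~P) = T -> F = F
(S -> (R nor ~P)) & Q = F & F = F
~((S -> (R nor ~P)) & Q) = ~F = T
Thus #1 is true.

#2: Formalization: (~S <-> P) xor (Q -> R)

~S = ~T = F
~S <-> P = F <-> F = T
Q -> R = F -> T = T
(~S <-> P) xor (Q -> R) = T xor T = F
So #2 is false.

#3: In symbols: (~S <-> ~P) nor (R <-> (Q & P))

~S = ~T = F
~P = ~F = T
~S <-> ~P = F <-> T = F
Q & P = F & F = F
R <-> (Q & P) = T <-> F = F
(~S <-> ~P) nor (R <-> (Q & P)) = F nor F = T
Thus #3 is true.

2 of the 3 statements are true.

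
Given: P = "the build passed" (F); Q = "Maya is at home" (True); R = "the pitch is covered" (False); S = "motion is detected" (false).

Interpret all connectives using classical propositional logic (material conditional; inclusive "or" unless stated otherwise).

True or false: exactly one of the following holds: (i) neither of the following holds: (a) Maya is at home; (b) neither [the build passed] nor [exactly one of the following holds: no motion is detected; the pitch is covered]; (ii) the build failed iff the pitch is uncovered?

true

Parsed as (Q nor (P nor (~S xor R))) xor (~P <-> ~R)

~S = ~F = T
~S xor R = T xor F = T
P nor (~S xor R) = F nor T = F
Q nor (P nor (~S xor R)) = T nor F = F
~P = ~F = T
~R = ~F = T
~P <-> ~R = T <-> T = T
(Q nor (P nor (~S xor R))) xor (~P <-> ~R) = F xor T = T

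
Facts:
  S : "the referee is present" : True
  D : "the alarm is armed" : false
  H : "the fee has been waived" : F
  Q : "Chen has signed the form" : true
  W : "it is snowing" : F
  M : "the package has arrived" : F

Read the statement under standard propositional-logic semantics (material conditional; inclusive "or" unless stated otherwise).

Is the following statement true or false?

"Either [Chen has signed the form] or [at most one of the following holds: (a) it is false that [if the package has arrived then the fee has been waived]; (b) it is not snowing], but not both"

This is Q ⊕ (¬(M → H) ↑ ¬W).

M → H = F → F = T
¬(M → H) = ¬T = F
¬W = ¬F = T
¬(M → H) ↑ ¬W = F ↑ T = T
Q ⊕ (¬(M → H) ↑ ¬W) = T ⊕ T = F

False.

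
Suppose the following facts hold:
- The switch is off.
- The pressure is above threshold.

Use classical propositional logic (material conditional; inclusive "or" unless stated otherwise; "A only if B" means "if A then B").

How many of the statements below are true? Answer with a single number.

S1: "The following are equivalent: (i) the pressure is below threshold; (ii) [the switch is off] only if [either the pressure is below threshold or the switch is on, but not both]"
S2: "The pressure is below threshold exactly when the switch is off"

Let Q = "the pressure is above threshold" (T), P = "the switch is on" (F).

S1: This is ¬Q ↔ (¬P → (¬Q ⊕ P)).

¬Q = ¬T = F
¬P = ¬F = T
¬Q = ¬T = F
¬Q ⊕ P = F ⊕ F = F
¬P → (¬Q ⊕ P) = T → F = F
¬Q ↔ (¬P → (¬Q ⊕ P)) = F ↔ F = T
Hence S1 is true.

S2: Parsed as ¬Q ↔ ¬P

¬Q = ¬T = F
¬P = ¬F = T
¬Q ↔ ¬P = F ↔ T = F
Hence S2 is false.

Count: 1.

1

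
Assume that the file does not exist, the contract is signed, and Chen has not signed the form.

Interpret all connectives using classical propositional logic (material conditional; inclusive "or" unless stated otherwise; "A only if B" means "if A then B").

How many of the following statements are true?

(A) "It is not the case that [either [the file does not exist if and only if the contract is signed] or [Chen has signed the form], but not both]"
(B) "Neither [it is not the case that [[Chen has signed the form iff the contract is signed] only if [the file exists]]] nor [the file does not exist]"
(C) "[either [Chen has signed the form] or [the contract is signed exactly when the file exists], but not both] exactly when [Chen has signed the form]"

1

Let D = "the file exists" (F), N = "the contract is signed" (T), V = "Chen has signed the form" (F).

(A): In symbols: ~((~D <-> N) xor V)

~D = ~F = T
~D <-> N = T <-> T = T
(~D <-> N) xor V = T xor F = T
~((~D <-> N) xor V) = ~T = F
Hence (A) is false.

(B): Parsed as ~((V <-> N) -> D) nor ~D

V <-> N = F <-> T = F
(V <-> N) -> D = F -> F = T
~((V <-> N) -> D) = ~T = F
~D = ~F = T
~((V <-> N) -> D) nor ~D = F nor T = F
Thus (B) is false.

(C): Parsed as (V xor (N <-> D)) <-> V

N <-> D = T <-> F = F
V xor (N <-> D) = F xor F = F
(V xor (N <-> D)) <-> V = F <-> F = T
Hence (C) is true.

True statements: 1.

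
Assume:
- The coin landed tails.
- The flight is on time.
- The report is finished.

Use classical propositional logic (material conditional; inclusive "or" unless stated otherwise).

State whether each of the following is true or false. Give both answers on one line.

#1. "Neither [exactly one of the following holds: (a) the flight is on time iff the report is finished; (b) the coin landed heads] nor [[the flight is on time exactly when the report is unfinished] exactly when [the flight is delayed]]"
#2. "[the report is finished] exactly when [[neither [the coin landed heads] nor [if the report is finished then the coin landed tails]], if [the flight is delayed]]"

#1 F; #2 T

Let Q = "the flight is delayed" (F), R = "the report is finished" (T), P = "the coin landed heads" (F).

#1: This is ((¬Q ↔ R) ⊕ P) ↓ ((¬Q ↔ ¬R) ↔ Q).

¬Q = ¬F = T
¬Q ↔ R = T ↔ T = T
(¬Q ↔ R) ⊕ P = T ⊕ F = T
¬Q = ¬F = T
¬R = ¬T = F
¬Q ↔ ¬R = T ↔ F = F
(¬Q ↔ ¬R) ↔ Q = F ↔ F = T
((¬Q ↔ R) ⊕ P) ↓ ((¬Q ↔ ¬R) ↔ Q) = T ↓ T = F
Thus #1 is false.

#2: In symbols: R ↔ (Q → (P ↓ (R → ¬P)))

¬P = ¬F = T
R → ¬P = T → T = T
P ↓ (R → ¬P) = F ↓ T = F
Q → (P ↓ (R → ¬P)) = F → F = T
R ↔ (Q → (P ↓ (R → ¬P))) = T ↔ T = T
Thus #2 is true.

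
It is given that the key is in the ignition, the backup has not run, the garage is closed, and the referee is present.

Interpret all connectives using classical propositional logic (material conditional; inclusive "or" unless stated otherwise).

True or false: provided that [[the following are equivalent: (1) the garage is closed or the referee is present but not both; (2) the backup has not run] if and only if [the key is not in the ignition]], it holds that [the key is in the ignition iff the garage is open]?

False

Let K = "the garage is closed" (True), V = "the referee is present" (True), G = "the backup has run" (False), Q = "the key is in the ignition" (True).
This is (((K xor V) iff not G) iff not Q) -> (Q iff not K).

K xor V = True xor True = False
not G = not False = True
(K xor V) iff not G = False iff True = False
not Q = not True = False
((K xor V) iff not G) iff not Q = False iff False = True
not K = not True = False
Q iff not K = True iff False = False
(((K xor V) iff not G) iff not Q) -> (Q iff not K) = True -> False = False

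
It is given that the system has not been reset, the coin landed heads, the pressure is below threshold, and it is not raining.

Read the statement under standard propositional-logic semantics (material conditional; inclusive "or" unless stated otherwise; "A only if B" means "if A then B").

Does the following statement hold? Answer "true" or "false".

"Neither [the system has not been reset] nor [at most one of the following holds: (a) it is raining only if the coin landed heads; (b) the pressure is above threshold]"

false

Let Q = "the system has been reset" (F), S = "it is raining" (F), D = "the coin landed heads" (T), N = "the pressure is above threshold" (F).
Parsed as ¬Q ↓ ((S → D) ↑ N)

¬Q = ¬F = T
S → D = F → T = T
(S → D) ↑ N = T ↑ F = T
¬Q ↓ ((S → D) ↑ N) = T ↓ T = F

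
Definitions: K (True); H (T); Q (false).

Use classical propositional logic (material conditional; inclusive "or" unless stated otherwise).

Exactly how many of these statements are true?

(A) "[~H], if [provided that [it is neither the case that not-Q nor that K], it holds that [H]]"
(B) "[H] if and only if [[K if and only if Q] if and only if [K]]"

(A): Formalization: ((not Q nor K) -> H) -> not H

not Q = not False = True
not Q nor K = True nor True = False
(not Q nor K) -> H = False -> True = True
not H = not True = False
((not Q nor K) -> H) -> not H = True -> False = False
So (A) is false.

(B): This is H iff ((K iff Q) iff K).

K iff Q = True iff False = False
(K iff Q) iff K = False iff True = False
H iff ((K iff Q) iff K) = True iff False = False
So (B) is false.

0 of the 2 statements are true (none).

0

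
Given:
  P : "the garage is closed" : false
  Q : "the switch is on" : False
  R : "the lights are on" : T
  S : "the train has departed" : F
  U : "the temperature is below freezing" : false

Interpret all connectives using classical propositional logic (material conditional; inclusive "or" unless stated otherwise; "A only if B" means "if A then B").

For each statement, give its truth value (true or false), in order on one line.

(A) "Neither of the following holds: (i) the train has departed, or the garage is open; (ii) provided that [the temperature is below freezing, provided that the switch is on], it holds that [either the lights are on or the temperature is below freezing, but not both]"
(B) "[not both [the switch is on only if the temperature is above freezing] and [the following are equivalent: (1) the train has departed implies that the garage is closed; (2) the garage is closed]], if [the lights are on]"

(A): In symbols: (S | ~P) nor ((Q -> U) -> (R xor U))

~P = ~F = T
S | ~P = F | T = T
Q -> U = F -> F = T
R xor U = T xor F = T
(Q -> U) -> (R xor U) = T -> T = T
(S | ~P) nor ((Q -> U) -> (R xor U)) = T nor T = F
Hence (A) is false.

(B): This is R -> ((Q -> ~U) nand ((S -> P) <-> P)).

~U = ~F = T
Q -> ~U = F -> T = T
S -> P = F -> F = T
(S -> P) <-> P = T <-> F = F
(Q -> ~U) nand ((S -> P) <-> P) = T nand F = T
R -> ((Q -> ~U) nand ((S -> P) <-> P)) = T -> T = T
So (B) is true.

(A) False; (B) True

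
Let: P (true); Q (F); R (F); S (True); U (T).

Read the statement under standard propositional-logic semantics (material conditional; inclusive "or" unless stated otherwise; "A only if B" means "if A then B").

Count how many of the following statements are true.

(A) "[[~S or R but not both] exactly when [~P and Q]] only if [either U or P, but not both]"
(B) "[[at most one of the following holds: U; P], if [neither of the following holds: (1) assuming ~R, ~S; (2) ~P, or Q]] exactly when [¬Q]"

(A): This is ((~S xor R) <-> (~P & Q)) -> (U xor P).

~S = ~T = F
~S xor R = F xor F = F
~P = ~T = F
~P & Q = F & F = F
(~S xor R) <-> (~P & Q) = F <-> F = T
U xor P = T xor T = F
((~S xor R) <-> (~P & Q)) -> (U xor P) = T -> F = F
Thus (A) is false.

(B): Parsed as (((~R -> ~S) nor (~P | Q)) -> (U nand P)) <-> ~Q

~R = ~F = T
~S = ~T = F
~R -> ~S = T -> F = F
~P = ~T = F
~P | Q = F | F = F
(~R -> ~S) nor (~P | Q) = F nor F = T
U nand P = T nand T = F
((~R -> ~S) nor (~P | Q)) -> (U nand P) = T -> F = F
~Q = ~F = T
(((~R -> ~S) nor (~P | Q)) -> (U nand P)) <-> ~Q = F <-> T = F
Thus (B) is false.

True statements: 0 (none).

0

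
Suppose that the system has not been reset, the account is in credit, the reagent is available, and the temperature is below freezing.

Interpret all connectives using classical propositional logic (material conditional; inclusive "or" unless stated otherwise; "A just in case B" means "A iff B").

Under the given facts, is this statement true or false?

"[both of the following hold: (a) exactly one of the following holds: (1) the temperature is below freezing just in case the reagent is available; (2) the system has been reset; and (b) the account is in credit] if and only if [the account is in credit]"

True.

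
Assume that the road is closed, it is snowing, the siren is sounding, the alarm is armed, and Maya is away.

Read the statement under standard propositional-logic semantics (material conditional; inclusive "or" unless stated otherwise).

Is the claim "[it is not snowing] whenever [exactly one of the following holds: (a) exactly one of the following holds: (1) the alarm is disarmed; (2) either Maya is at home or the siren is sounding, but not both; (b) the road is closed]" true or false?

The statement is true.

Let S = "the alarm is armed" (True), U = "Maya is at home" (False), R = "the siren is sounding" (True), P = "the road is closed" (True), Q = "it is snowing" (True).
Formalization: ((not S xor (U xor R)) xor P) -> not Q

not S = not True = False
U xor R = False xor True = True
not S xor (U xor R) = False xor True = True
(not S xor (U xor R)) xor P = True xor True = False
not Q = not True = False
((not S xor (U xor R)) xor P) -> not Q = False -> False = True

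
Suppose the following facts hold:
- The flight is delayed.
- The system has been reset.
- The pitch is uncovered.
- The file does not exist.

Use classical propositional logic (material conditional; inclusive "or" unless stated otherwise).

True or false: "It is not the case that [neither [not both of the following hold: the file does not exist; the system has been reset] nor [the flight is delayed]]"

Let S = "the file exists" (F), Q = "the system has been reset" (T), P = "the flight is delayed" (T).
This is ¬((¬S ↑ Q) ↓ P).

¬S = ¬F = T
¬S ↑ Q = T ↑ T = F
(¬S ↑ Q) ↓ P = F ↓ T = F
¬((¬S ↑ Q) ↓ P) = ¬F = T

The statement is true.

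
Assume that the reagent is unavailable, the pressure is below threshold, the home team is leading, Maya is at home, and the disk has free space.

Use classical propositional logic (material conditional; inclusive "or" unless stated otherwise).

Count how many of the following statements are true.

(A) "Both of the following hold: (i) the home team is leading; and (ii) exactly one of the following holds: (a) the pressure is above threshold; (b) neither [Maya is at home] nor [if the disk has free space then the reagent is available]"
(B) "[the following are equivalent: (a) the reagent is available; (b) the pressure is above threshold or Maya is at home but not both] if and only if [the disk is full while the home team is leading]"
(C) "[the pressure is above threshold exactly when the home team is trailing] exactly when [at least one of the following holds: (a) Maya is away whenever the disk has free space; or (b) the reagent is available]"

Let Q = "the home team is leading" (T), R = "the pressure is above threshold" (F), S = "Maya is at home" (T), V = "the disk is full" (F), M = "the reagent is available" (F).

(A): Parsed as Q & (R xor (S nor (~V -> M)))

~V = ~F = T
~V -> M = T -> F = F
S nor (~V -> M) = T nor F = F
R xor (S nor (~V -> M)) = F xor F = F
Q & (R xor (S nor (~V -> M))) = T & F = F
Thus (A) is false.

(B): This is (M <-> (R xor S)) <-> (V & Q).

R xor S = F xor T = T
M <-> (R xor S) = F <-> T = F
V & Q = F & T = F
(M <-> (R xor S)) <-> (V & Q) = F <-> F = T
So (B) is true.

(C): Formalization: (R <-> ~Q) <-> ((~V -> ~S) | M)

~Q = ~T = F
R <-> ~Q = F <-> F = T
~V = ~F = T
~S = ~T = F
~V -> ~S = T -> F = F
(~V -> ~S) | M = F | F = F
(R <-> ~Q) <-> ((~V -> ~S) | M) = T <-> F = F
So (C) is false.

True statements: 1.

1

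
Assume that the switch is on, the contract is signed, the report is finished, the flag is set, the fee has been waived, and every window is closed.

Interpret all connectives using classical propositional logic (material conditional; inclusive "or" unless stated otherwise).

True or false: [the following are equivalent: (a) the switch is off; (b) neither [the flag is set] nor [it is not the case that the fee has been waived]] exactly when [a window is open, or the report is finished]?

Let K = "the switch is on" (T), G = "the flag is set" (T), L = "the fee has been waived" (T), Q = "a window is open" (F), W = "the report is finished" (T).
This is (~K <-> (G nor ~L)) <-> (Q | W).

~K = ~T = F
~L = ~T = F
G nor ~L = T nor F = F
~K <-> (G nor ~L) = F <-> F = T
Q | W = F | T = T
(~K <-> (G nor ~L)) <-> (Q | W) = T <-> T = T

True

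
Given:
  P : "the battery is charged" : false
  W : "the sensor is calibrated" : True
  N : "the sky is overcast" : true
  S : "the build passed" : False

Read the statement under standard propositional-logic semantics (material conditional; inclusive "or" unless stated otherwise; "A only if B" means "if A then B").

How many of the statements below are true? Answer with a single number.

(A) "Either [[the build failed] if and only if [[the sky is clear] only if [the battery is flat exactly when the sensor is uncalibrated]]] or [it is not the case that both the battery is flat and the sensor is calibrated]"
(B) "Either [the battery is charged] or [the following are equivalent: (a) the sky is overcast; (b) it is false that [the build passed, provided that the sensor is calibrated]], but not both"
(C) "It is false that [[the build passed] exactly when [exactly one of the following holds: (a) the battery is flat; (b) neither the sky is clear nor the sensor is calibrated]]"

3

(A): In symbols: (¬S ↔ (¬N → (¬P ↔ ¬W))) ∨ (¬P ↑ W)

¬S = ¬F = T
¬N = ¬T = F
¬P = ¬F = T
¬W = ¬T = F
¬P ↔ ¬W = T ↔ F = F
¬N → (¬P ↔ ¬W) = F → F = T
¬S ↔ (¬N → (¬P ↔ ¬W)) = T ↔ T = T
¬P = ¬F = T
¬P ↑ W = T ↑ T = F
(¬S ↔ (¬N → (¬P ↔ ¬W))) ∨ (¬P ↑ W) = T ∨ F = T
Thus (A) is true.

(B): In symbols: P ⊕ (N ↔ ¬(W → S))

W → S = T → F = F
¬(W → S) = ¬F = T
N ↔ ¬(W → S) = T ↔ T = T
P ⊕ (N ↔ ¬(W → S)) = F ⊕ T = T
So (B) is true.

(C): This is ¬(S ↔ (¬P ⊕ (¬N ↓ W))).

¬P = ¬F = T
¬N = ¬T = F
¬N ↓ W = F ↓ T = F
¬P ⊕ (¬N ↓ W) = T ⊕ F = T
S ↔ (¬P ⊕ (¬N ↓ W)) = F ↔ T = F
¬(S ↔ (¬P ⊕ (¬N ↓ W))) = ¬F = T
So (C) is true.

True statements: 3 ((A), (B), (C)).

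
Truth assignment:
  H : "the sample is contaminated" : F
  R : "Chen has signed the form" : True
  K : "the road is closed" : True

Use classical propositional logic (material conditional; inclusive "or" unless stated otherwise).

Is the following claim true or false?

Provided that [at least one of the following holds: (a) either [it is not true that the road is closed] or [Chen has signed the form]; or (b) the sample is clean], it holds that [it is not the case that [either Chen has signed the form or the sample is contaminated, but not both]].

False

Parsed as ((¬K ∨ R) ∨ ¬H) → ¬(R ⊕ H)

¬K = ¬T = F
¬K ∨ R = F ∨ T = T
¬H = ¬F = T
(¬K ∨ R) ∨ ¬H = T ∨ T = T
R ⊕ H = T ⊕ F = T
¬(R ⊕ H) = ¬T = F
((¬K ∨ R) ∨ ¬H) → ¬(R ⊕ H) = T → F = F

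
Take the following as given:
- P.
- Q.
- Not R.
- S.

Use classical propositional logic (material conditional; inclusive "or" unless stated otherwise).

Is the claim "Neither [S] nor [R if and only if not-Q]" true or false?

This is S nor (R <-> ~Q).

~Q = ~T = F
R <-> ~Q = F <-> F = T
S nor (R <-> ~Q) = T nor T = F

False.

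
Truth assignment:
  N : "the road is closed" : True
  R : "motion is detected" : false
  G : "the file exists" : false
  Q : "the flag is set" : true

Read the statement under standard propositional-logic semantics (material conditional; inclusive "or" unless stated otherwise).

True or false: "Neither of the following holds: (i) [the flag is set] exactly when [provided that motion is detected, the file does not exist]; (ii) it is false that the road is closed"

False.

Formalization: (Q ↔ (R → ¬G)) ↓ ¬N

¬G = ¬F = T
R → ¬G = F → T = T
Q ↔ (R → ¬G) = T ↔ T = T
¬N = ¬T = F
(Q ↔ (R → ¬G)) ↓ ¬N = T ↓ F = F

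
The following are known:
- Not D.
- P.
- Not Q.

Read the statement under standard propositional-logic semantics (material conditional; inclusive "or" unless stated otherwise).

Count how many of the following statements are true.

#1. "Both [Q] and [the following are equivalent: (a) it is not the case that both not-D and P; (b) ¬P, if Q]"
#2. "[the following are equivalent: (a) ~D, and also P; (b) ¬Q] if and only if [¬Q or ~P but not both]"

#1: Formalization: Q & ((~D nand P) <-> (Q -> ~P))

~D = ~F = T
~D nand P = T nand T = F
~P = ~T = F
Q -> ~P = F -> F = T
(~D nand P) <-> (Q -> ~P) = F <-> T = F
Q & ((~D nand P) <-> (Q -> ~P)) = F & F = F
Hence #1 is false.

#2: In symbols: ((~D & P) <-> ~Q) <-> (~Q xor ~P)

~D = ~F = T
~D & P = T & T = T
~Q = ~F = T
(~D & P) <-> ~Q = T <-> T = T
~Q = ~F = T
~P = ~T = F
~Q xor ~P = T xor F = T
((~D & P) <-> ~Q) <-> (~Q xor ~P) = T <-> T = T
Thus #2 is true.

1 of the 2 statements is true.

1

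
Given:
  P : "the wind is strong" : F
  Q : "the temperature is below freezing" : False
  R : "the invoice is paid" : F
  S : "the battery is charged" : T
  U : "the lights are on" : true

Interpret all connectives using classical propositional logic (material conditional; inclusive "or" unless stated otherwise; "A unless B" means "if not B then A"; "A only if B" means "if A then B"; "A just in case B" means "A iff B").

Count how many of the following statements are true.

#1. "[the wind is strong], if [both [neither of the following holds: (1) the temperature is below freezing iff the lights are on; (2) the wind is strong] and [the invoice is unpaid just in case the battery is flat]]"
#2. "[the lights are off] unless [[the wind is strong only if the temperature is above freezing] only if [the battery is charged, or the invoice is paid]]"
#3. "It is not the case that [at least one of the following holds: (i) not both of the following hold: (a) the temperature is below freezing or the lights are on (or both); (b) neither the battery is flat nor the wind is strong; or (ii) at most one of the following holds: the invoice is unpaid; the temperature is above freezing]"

3

#1: Formalization: (((Q <-> U) nor P) & (~R <-> ~S)) -> P

Q <-> U = F <-> T = F
(Q <-> U) nor P = F nor F = T
~R = ~F = T
~S = ~T = F
~R <-> ~S = T <-> F = F
((Q <-> U) nor P) & (~R <-> ~S) = T & F = F
(((Q <-> U) nor P) & (~R <-> ~S)) -> P = F -> F = T
Hence #1 is true.

#2: Formalization: ~U | ((P -> ~Q) -> (S | R))

~U = ~T = F
~Q = ~F = T
P -> ~Q = F -> T = T
S | R = T | F = T
(P -> ~Q) -> (S | R) = T -> T = T
~U | ((P -> ~Q) -> (S | R)) = F | T = T
Thus #2 is true.

#3: Parsed as ~(((Q | U) nand (~S nor P)) | (~R nand ~Q))

Q | U = F | T = T
~S = ~T = F
~S nor P = F nor F = T
(Q | U) nand (~S nor P) = T nand T = F
~R = ~F = T
~Q = ~F = T
~R nand ~Q = T nand T = F
((Q | U) nand (~S nor P)) | (~R nand ~Q) = F | F = F
~(((Q | U) nand (~S nor P)) | (~R nand ~Q)) = ~F = T
Hence #3 is true.

True statements: 3.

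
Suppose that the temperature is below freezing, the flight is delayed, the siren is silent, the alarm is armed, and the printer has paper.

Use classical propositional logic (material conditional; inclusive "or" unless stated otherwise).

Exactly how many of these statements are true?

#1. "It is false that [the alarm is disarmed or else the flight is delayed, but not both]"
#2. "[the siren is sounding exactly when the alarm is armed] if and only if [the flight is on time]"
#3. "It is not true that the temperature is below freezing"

Let S = "the alarm is armed" (T), Q = "the flight is delayed" (T), R = "the siren is sounding" (F), P = "the temperature is below freezing" (T).

#1: In symbols: ¬(¬S ⊕ Q)

¬S = ¬T = F
¬S ⊕ Q = F ⊕ T = T
¬(¬S ⊕ Q) = ¬T = F
So #1 is false.

#2: In symbols: (R ↔ S) ↔ ¬Q

R ↔ S = F ↔ T = F
¬Q = ¬T = F
(R ↔ S) ↔ ¬Q = F ↔ F = T
Hence #2 is true.

#3: Parsed as ¬P

¬P = ¬T = F
Thus #3 is false.

True statements: 1 (#2).

1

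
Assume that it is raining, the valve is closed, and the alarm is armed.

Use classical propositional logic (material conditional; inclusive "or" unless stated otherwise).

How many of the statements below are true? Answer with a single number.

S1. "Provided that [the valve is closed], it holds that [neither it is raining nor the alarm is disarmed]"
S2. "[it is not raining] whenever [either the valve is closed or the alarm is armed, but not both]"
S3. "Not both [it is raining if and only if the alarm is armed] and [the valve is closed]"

Let U = "the valve is open" (F), Q = "it is raining" (T), K = "the alarm is armed" (T).

S1: Parsed as ¬U → (Q ↓ ¬K)

¬U = ¬F = T
¬K = ¬T = F
Q ↓ ¬K = T ↓ F = F
¬U → (Q ↓ ¬K) = T → F = F
Thus S1 is false.

S2: This is (¬U ⊕ K) → ¬Q.

¬U = ¬F = T
¬U ⊕ K = T ⊕ T = F
¬Q = ¬T = F
(¬U ⊕ K) → ¬Q = F → F = T
So S2 is true.

S3: Formalization: (Q ↔ K) ↑ ¬U

Q ↔ K = T ↔ T = T
¬U = ¬F = T
(Q ↔ K) ↑ ¬U = T ↑ T = F
Thus S3 is false.

True statements: 1 (S2).

1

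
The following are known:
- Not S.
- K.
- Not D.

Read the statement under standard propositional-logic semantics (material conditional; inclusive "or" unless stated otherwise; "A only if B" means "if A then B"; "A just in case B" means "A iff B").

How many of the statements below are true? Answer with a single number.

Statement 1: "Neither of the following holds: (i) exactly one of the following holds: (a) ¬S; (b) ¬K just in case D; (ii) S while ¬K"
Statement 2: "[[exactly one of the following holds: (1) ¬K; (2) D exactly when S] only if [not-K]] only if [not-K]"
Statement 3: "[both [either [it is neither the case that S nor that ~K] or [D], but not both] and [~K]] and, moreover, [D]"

Statement 1: In symbols: (not S xor (not K iff D)) nor (S and not K)

not S = not False = True
not K = not True = False
not K iff D = False iff False = True
not S xor (not K iff D) = True xor True = False
not K = not True = False
S and not K = False and False = False
(not S xor (not K iff D)) nor (S and not K) = False nor False = True
Thus Statement 1 is true.

Statement 2: Formalization: ((not K xor (D iff S)) -> not K) -> not K

not K = not True = False
D iff S = False iff False = True
not K xor (D iff S) = False xor True = True
not K = not True = False
(not K xor (D iff S)) -> not K = True -> False = False
not K = not True = False
((not K xor (D iff S)) -> not K) -> not K = False -> False = True
Hence Statement 2 is true.

Statement 3: In symbols: (((S nor not K) xor D) and not K) and D

not K = not True = False
S nor not K = False nor False = True
(S nor not K) xor D = True xor False = True
not K = not True = False
((S nor not K) xor D) and not K = True and False = False
(((S nor not K) xor D) and not K) and D = False and False = False
So Statement 3 is false.

Count: 2.

2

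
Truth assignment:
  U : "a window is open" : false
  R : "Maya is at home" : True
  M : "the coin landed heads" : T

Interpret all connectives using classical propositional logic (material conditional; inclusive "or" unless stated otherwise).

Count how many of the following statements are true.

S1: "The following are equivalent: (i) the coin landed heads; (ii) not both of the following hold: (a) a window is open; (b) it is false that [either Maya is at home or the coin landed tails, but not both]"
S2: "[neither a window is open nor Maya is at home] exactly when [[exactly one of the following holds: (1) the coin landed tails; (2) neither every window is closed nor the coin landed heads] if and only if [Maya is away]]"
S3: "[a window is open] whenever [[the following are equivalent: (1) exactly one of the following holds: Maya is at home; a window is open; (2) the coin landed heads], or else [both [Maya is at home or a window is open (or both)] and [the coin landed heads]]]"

1

S1: In symbols: M ↔ (U ↑ ¬(R ⊕ ¬M))

¬M = ¬T = F
R ⊕ ¬M = T ⊕ F = T
¬(R ⊕ ¬M) = ¬T = F
U ↑ ¬(R ⊕ ¬M) = F ↑ F = T
M ↔ (U ↑ ¬(R ⊕ ¬M)) = T ↔ T = T
So S1 is true.

S2: Parsed as (U ↓ R) ↔ ((¬M ⊕ (¬U ↓ M)) ↔ ¬R)

U ↓ R = F ↓ T = F
¬M = ¬T = F
¬U = ¬F = T
¬U ↓ M = T ↓ T = F
¬M ⊕ (¬U ↓ M) = F ⊕ F = F
¬R = ¬T = F
(¬M ⊕ (¬U ↓ M)) ↔ ¬R = F ↔ F = T
(U ↓ R) ↔ ((¬M ⊕ (¬U ↓ M)) ↔ ¬R) = F ↔ T = F
So S2 is false.

S3: In symbols: (((R ⊕ U) ↔ M) ∨ ((R ∨ U) ∧ M)) → U

R ⊕ U = T ⊕ F = T
(R ⊕ U) ↔ M = T ↔ T = T
R ∨ U = T ∨ F = T
(R ∨ U) ∧ M = T ∧ T = T
((R ⊕ U) ↔ M) ∨ ((R ∨ U) ∧ M) = T ∨ T = T
(((R ⊕ U) ↔ M) ∨ ((R ∨ U) ∧ M)) → U = T → F = F
Thus S3 is false.

Count: 1.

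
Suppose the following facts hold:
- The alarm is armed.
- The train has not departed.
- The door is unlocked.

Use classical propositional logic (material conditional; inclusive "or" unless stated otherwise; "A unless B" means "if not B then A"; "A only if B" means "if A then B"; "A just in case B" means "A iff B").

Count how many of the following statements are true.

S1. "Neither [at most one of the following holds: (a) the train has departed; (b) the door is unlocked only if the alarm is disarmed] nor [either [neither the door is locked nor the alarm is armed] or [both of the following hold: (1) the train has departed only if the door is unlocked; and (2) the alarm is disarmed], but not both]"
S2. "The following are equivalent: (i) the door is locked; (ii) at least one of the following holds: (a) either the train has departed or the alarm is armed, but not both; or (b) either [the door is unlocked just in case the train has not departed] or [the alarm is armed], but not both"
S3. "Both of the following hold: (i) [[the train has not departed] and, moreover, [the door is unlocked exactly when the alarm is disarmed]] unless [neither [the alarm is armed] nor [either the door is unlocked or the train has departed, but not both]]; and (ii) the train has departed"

Let M = "the train has departed" (False), S = "the door is locked" (False), Q = "the alarm is armed" (True).

S1: In symbols: (M nand (not S -> not Q)) nor ((S nor Q) xor ((M -> not S) and not Q))

not S = not False = True
not Q = not True = False
not S -> not Q = True -> False = False
M nand (not S -> not Q) = False nand False = True
S nor Q = False nor True = False
not S = not False = True
M -> not S = False -> True = True
not Q = not True = False
(M -> not S) and not Q = True and False = False
(S nor Q) xor ((M -> not S) and not Q) = False xor False = False
(M nand (not S -> not Q)) nor ((S nor Q) xor ((M -> not S) and not Q)) = True nor False = False
Hence S1 is false.

S2: In symbols: S iff ((M xor Q) or ((not S iff not M) xor Q))

M xor Q = False xor True = True
not S = not False = True
not M = not False = True
not S iff not M = True iff True = True
(not S iff not M) xor Q = True xor True = False
(M xor Q) or ((not S iff not M) xor Q) = True or False = True
S iff ((M xor Q) or ((not S iff not M) xor Q)) = False iff True = False
Hence S2 is false.

S3: Parsed as ((not M and (not S iff not Q)) or (Q nor (not S xor M))) and M

not M = not False = True
not S = not False = True
not Q = not True = False
not S iff not Q = True iff False = False
not M and (not S iff not Q) = True and False = False
not S = not False = True
not S xor M = True xor False = True
Q nor (not S xor M) = True nor True = False
(not M and (not S iff not Q)) or (Q nor (not S xor M)) = False or False = False
((not M and (not S iff not Q)) or (Q nor (not S xor M))) and M = False and False = False
Thus S3 is false.

Count: 0.

0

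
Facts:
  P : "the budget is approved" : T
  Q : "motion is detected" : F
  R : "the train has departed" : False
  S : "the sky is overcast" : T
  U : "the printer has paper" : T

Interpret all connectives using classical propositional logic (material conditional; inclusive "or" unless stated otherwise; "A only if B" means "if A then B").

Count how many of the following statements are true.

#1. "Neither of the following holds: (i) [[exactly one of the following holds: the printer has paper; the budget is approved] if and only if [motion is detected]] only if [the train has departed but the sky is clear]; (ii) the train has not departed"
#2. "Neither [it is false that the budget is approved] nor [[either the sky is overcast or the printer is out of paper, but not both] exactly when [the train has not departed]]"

0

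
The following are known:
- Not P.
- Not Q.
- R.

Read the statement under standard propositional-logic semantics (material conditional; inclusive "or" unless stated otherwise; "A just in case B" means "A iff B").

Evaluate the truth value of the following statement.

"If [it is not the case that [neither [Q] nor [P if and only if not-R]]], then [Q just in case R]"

Formalization: not (Q nor (P iff not R)) -> (Q iff R)

not R = not True = False
P iff not R = False iff False = True
Q nor (P iff not R) = False nor True = False
not (Q nor (P iff not R)) = not False = True
Q iff R = False iff True = False
not (Q nor (P iff not R)) -> (Q iff R) = True -> False = False

False.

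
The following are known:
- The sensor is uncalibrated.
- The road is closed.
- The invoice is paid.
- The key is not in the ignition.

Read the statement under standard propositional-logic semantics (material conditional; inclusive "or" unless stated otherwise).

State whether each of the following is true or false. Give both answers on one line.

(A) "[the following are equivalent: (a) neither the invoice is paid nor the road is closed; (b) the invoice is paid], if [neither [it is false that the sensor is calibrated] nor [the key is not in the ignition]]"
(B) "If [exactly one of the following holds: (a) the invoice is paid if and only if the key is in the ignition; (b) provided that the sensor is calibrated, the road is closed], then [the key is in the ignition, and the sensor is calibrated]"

Let D = "the sensor is calibrated" (F), H = "the key is in the ignition" (F), N = "the invoice is paid" (T), M = "the road is closed" (T).

(A): Formalization: (~D nor ~H) -> ((N nor M) <-> N)

~D = ~F = T
~H = ~F = T
~D nor ~H = T nor T = F
N nor M = T nor T = F
(N nor M) <-> N = F <-> T = F
(~D nor ~H) -> ((N nor M) <-> N) = F -> F = T
Hence (A) is true.

(B): Parsed as ((N <-> H) xor (D -> M)) -> (H & D)

N <-> H = T <-> F = F
D -> M = F -> T = T
(N <-> H) xor (D -> M) = F xor T = T
H & D = F & F = F
((N <-> H) xor (D -> M)) -> (H & D) = T -> F = F
Hence (B) is false.

(A) True / (B) False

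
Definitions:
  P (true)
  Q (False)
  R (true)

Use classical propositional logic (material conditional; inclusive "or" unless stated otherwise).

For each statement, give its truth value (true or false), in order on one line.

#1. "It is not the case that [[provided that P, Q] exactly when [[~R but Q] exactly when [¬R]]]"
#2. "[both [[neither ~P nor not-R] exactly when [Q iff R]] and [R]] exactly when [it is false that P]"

#1 true; #2 true

#1: In symbols: not ((P -> Q) iff ((not R and Q) iff not R))

P -> Q = True -> False = False
not R = not True = False
not R and Q = False and False = False
not R = not True = False
(not R and Q) iff not R = False iff False = True
(P -> Q) iff ((not R and Q) iff not R) = False iff True = False
not ((P -> Q) iff ((not R and Q) iff not R)) = not False = True
Thus #1 is true.

#2: Formalization: (((not P nor not R) iff (Q iff R)) and R) iff not P

not P = not True = False
not R = not True = False
not P nor not R = False nor False = True
Q iff R = False iff True = False
(not P nor not R) iff (Q iff R) = True iff False = False
((not P nor not R) iff (Q iff R)) and R = False and True = False
not P = not True = False
(((not P nor not R) iff (Q iff R)) and R) iff not P = False iff False = True
Hence #2 is true.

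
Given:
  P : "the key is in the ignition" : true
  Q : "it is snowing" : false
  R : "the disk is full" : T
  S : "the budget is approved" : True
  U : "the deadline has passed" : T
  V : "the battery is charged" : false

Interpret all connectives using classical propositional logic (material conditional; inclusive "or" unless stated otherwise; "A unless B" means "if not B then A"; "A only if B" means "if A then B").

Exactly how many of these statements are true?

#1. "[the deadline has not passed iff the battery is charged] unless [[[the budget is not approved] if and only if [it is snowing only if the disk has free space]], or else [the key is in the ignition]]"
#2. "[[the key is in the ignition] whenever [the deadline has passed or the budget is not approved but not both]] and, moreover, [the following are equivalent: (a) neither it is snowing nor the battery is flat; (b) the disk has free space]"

2

#1: In symbols: (not U iff V) or ((not S iff (Q -> not R)) or P)

not U = not True = False
not U iff V = False iff False = True
not S = not True = False
not R = not True = False
Q -> not R = False -> False = True
not S iff (Q -> not R) = False iff True = False
(not S iff (Q -> not R)) or P = False or True = True
(not U iff V) or ((not S iff (Q -> not R)) or P) = True or True = True
Thus #1 is true.

#2: This is ((U xor not S) -> P) and ((Q nor not V) iff not R).

not S = not True = False
U xor not S = True xor False = True
(U xor not S) -> P = True -> True = True
not V = not False = True
Q nor not V = False nor True = False
not R = not True = False
(Q nor not V) iff not R = False iff False = True
((U xor not S) -> P) and ((Q nor not V) iff not R) = True and True = True
Hence #2 is true.

Count: 2.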